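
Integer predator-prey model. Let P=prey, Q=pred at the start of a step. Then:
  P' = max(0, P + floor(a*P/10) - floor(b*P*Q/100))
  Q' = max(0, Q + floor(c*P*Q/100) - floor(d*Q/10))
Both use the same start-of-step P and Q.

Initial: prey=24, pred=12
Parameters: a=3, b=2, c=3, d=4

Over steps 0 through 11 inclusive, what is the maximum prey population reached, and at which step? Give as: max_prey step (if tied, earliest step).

Step 1: prey: 24+7-5=26; pred: 12+8-4=16
Step 2: prey: 26+7-8=25; pred: 16+12-6=22
Step 3: prey: 25+7-11=21; pred: 22+16-8=30
Step 4: prey: 21+6-12=15; pred: 30+18-12=36
Step 5: prey: 15+4-10=9; pred: 36+16-14=38
Step 6: prey: 9+2-6=5; pred: 38+10-15=33
Step 7: prey: 5+1-3=3; pred: 33+4-13=24
Step 8: prey: 3+0-1=2; pred: 24+2-9=17
Step 9: prey: 2+0-0=2; pred: 17+1-6=12
Step 10: prey: 2+0-0=2; pred: 12+0-4=8
Step 11: prey: 2+0-0=2; pred: 8+0-3=5
Max prey = 26 at step 1

Answer: 26 1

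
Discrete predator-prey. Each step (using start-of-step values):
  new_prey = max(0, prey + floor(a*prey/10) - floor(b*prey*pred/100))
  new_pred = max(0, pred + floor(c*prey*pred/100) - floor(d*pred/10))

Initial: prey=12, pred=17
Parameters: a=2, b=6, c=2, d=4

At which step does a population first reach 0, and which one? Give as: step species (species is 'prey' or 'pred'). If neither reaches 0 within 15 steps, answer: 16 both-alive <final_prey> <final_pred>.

Step 1: prey: 12+2-12=2; pred: 17+4-6=15
Step 2: prey: 2+0-1=1; pred: 15+0-6=9
Step 3: prey: 1+0-0=1; pred: 9+0-3=6
Step 4: prey: 1+0-0=1; pred: 6+0-2=4
Step 5: prey: 1+0-0=1; pred: 4+0-1=3
Step 6: prey: 1+0-0=1; pred: 3+0-1=2
Step 7: prey: 1+0-0=1; pred: 2+0-0=2
Steps 8-15: state stable at prey=1, pred=2 (no change)
No extinction within 15 steps

Answer: 16 both-alive 1 2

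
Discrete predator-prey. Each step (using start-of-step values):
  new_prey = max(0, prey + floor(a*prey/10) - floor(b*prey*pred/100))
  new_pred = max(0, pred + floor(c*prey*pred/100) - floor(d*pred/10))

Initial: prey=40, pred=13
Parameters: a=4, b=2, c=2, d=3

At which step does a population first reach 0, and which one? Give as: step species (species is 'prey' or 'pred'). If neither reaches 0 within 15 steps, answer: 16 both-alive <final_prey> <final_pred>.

Step 1: prey: 40+16-10=46; pred: 13+10-3=20
Step 2: prey: 46+18-18=46; pred: 20+18-6=32
Step 3: prey: 46+18-29=35; pred: 32+29-9=52
Step 4: prey: 35+14-36=13; pred: 52+36-15=73
Step 5: prey: 13+5-18=0; pred: 73+18-21=70
First extinction: prey at step 5

Answer: 5 prey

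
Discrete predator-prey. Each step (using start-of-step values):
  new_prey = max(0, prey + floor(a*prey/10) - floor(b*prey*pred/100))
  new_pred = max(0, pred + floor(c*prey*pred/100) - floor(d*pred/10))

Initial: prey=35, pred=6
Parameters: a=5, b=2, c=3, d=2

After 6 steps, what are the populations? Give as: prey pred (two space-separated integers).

Answer: 0 175

Derivation:
Step 1: prey: 35+17-4=48; pred: 6+6-1=11
Step 2: prey: 48+24-10=62; pred: 11+15-2=24
Step 3: prey: 62+31-29=64; pred: 24+44-4=64
Step 4: prey: 64+32-81=15; pred: 64+122-12=174
Step 5: prey: 15+7-52=0; pred: 174+78-34=218
Step 6: prey: 0+0-0=0; pred: 218+0-43=175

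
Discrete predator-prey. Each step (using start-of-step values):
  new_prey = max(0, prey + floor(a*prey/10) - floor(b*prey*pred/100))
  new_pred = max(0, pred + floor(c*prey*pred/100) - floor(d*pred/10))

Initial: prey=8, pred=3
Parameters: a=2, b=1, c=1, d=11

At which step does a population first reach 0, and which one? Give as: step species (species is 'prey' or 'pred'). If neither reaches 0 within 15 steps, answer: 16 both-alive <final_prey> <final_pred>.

Answer: 1 pred

Derivation:
Step 1: prey: 8+1-0=9; pred: 3+0-3=0
First extinction: pred at step 1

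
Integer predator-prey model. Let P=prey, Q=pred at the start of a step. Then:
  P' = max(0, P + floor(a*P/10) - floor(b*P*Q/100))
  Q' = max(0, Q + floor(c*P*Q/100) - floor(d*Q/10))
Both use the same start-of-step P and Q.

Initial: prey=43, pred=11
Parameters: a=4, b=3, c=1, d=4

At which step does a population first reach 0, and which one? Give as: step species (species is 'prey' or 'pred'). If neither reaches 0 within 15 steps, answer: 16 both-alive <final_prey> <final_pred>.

Step 1: prey: 43+17-14=46; pred: 11+4-4=11
Step 2: prey: 46+18-15=49; pred: 11+5-4=12
Step 3: prey: 49+19-17=51; pred: 12+5-4=13
Step 4: prey: 51+20-19=52; pred: 13+6-5=14
Step 5: prey: 52+20-21=51; pred: 14+7-5=16
Step 6: prey: 51+20-24=47; pred: 16+8-6=18
Step 7: prey: 47+18-25=40; pred: 18+8-7=19
Step 8: prey: 40+16-22=34; pred: 19+7-7=19
Step 9: prey: 34+13-19=28; pred: 19+6-7=18
Step 10: prey: 28+11-15=24; pred: 18+5-7=16
Step 11: prey: 24+9-11=22; pred: 16+3-6=13
Step 12: prey: 22+8-8=22; pred: 13+2-5=10
Step 13: prey: 22+8-6=24; pred: 10+2-4=8
Step 14: prey: 24+9-5=28; pred: 8+1-3=6
Step 15: prey: 28+11-5=34; pred: 6+1-2=5
No extinction within 15 steps

Answer: 16 both-alive 34 5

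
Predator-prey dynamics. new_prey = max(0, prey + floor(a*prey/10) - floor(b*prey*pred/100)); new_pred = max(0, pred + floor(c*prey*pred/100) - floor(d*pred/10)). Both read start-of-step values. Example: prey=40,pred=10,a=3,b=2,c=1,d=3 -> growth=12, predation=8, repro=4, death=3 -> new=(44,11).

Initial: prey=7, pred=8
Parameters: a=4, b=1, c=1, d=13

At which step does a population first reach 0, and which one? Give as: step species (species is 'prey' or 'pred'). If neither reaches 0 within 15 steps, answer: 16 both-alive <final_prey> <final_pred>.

Answer: 1 pred

Derivation:
Step 1: prey: 7+2-0=9; pred: 8+0-10=0
First extinction: pred at step 1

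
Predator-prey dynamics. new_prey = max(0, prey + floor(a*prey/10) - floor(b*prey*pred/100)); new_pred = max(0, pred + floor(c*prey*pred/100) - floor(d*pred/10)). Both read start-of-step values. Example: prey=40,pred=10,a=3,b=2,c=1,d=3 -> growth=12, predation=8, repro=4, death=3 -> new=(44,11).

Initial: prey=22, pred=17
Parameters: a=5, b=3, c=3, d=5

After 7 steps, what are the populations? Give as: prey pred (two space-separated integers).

Answer: 9 13

Derivation:
Step 1: prey: 22+11-11=22; pred: 17+11-8=20
Step 2: prey: 22+11-13=20; pred: 20+13-10=23
Step 3: prey: 20+10-13=17; pred: 23+13-11=25
Step 4: prey: 17+8-12=13; pred: 25+12-12=25
Step 5: prey: 13+6-9=10; pred: 25+9-12=22
Step 6: prey: 10+5-6=9; pred: 22+6-11=17
Step 7: prey: 9+4-4=9; pred: 17+4-8=13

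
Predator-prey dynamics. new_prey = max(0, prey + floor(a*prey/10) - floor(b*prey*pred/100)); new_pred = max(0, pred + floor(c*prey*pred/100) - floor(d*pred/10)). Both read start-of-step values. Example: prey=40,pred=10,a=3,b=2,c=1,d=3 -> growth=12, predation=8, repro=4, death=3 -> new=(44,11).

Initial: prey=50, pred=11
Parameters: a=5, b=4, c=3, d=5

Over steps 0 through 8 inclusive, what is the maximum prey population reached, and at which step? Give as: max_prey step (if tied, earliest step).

Answer: 53 1

Derivation:
Step 1: prey: 50+25-22=53; pred: 11+16-5=22
Step 2: prey: 53+26-46=33; pred: 22+34-11=45
Step 3: prey: 33+16-59=0; pred: 45+44-22=67
Step 4: prey: 0+0-0=0; pred: 67+0-33=34
Step 5: prey: 0+0-0=0; pred: 34+0-17=17
Step 6: prey: 0+0-0=0; pred: 17+0-8=9
Step 7: prey: 0+0-0=0; pred: 9+0-4=5
Step 8: prey: 0+0-0=0; pred: 5+0-2=3
Max prey = 53 at step 1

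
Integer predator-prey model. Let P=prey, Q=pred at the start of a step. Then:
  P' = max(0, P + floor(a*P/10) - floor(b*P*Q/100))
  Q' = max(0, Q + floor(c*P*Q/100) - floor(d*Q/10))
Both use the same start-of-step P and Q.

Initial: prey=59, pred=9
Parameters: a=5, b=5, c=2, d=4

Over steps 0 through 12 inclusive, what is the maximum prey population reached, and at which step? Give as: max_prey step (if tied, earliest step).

Answer: 62 1

Derivation:
Step 1: prey: 59+29-26=62; pred: 9+10-3=16
Step 2: prey: 62+31-49=44; pred: 16+19-6=29
Step 3: prey: 44+22-63=3; pred: 29+25-11=43
Step 4: prey: 3+1-6=0; pred: 43+2-17=28
Step 5: prey: 0+0-0=0; pred: 28+0-11=17
Step 6: prey: 0+0-0=0; pred: 17+0-6=11
Step 7: prey: 0+0-0=0; pred: 11+0-4=7
Step 8: prey: 0+0-0=0; pred: 7+0-2=5
Step 9: prey: 0+0-0=0; pred: 5+0-2=3
Step 10: prey: 0+0-0=0; pred: 3+0-1=2
Step 11: prey: 0+0-0=0; pred: 2+0-0=2
Step 12: prey: 0+0-0=0; pred: 2+0-0=2
Max prey = 62 at step 1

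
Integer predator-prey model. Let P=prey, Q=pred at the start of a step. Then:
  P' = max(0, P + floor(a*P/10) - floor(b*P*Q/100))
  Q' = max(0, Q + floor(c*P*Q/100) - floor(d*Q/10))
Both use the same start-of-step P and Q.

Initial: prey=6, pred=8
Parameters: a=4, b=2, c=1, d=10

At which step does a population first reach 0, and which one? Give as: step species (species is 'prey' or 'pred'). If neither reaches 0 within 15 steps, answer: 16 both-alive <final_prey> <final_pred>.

Step 1: prey: 6+2-0=8; pred: 8+0-8=0
First extinction: pred at step 1

Answer: 1 pred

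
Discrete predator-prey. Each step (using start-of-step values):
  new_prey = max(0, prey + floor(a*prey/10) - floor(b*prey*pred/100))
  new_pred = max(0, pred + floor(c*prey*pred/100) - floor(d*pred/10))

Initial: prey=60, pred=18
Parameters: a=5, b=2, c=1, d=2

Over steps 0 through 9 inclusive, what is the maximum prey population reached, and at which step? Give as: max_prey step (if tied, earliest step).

Step 1: prey: 60+30-21=69; pred: 18+10-3=25
Step 2: prey: 69+34-34=69; pred: 25+17-5=37
Step 3: prey: 69+34-51=52; pred: 37+25-7=55
Step 4: prey: 52+26-57=21; pred: 55+28-11=72
Step 5: prey: 21+10-30=1; pred: 72+15-14=73
Step 6: prey: 1+0-1=0; pred: 73+0-14=59
Step 7: prey: 0+0-0=0; pred: 59+0-11=48
Step 8: prey: 0+0-0=0; pred: 48+0-9=39
Step 9: prey: 0+0-0=0; pred: 39+0-7=32
Max prey = 69 at step 1

Answer: 69 1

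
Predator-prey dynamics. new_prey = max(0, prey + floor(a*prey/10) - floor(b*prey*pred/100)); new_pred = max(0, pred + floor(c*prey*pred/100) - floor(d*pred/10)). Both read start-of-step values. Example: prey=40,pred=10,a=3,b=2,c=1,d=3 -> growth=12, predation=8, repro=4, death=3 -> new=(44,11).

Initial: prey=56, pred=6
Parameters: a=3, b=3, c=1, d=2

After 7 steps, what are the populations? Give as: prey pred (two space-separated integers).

Step 1: prey: 56+16-10=62; pred: 6+3-1=8
Step 2: prey: 62+18-14=66; pred: 8+4-1=11
Step 3: prey: 66+19-21=64; pred: 11+7-2=16
Step 4: prey: 64+19-30=53; pred: 16+10-3=23
Step 5: prey: 53+15-36=32; pred: 23+12-4=31
Step 6: prey: 32+9-29=12; pred: 31+9-6=34
Step 7: prey: 12+3-12=3; pred: 34+4-6=32

Answer: 3 32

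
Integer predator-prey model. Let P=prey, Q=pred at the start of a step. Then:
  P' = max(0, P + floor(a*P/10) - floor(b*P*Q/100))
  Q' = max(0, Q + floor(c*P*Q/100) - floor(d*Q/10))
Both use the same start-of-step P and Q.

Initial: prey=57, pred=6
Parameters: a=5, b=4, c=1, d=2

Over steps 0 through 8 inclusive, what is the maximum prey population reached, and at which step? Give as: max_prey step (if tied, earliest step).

Step 1: prey: 57+28-13=72; pred: 6+3-1=8
Step 2: prey: 72+36-23=85; pred: 8+5-1=12
Step 3: prey: 85+42-40=87; pred: 12+10-2=20
Step 4: prey: 87+43-69=61; pred: 20+17-4=33
Step 5: prey: 61+30-80=11; pred: 33+20-6=47
Step 6: prey: 11+5-20=0; pred: 47+5-9=43
Step 7: prey: 0+0-0=0; pred: 43+0-8=35
Step 8: prey: 0+0-0=0; pred: 35+0-7=28
Max prey = 87 at step 3

Answer: 87 3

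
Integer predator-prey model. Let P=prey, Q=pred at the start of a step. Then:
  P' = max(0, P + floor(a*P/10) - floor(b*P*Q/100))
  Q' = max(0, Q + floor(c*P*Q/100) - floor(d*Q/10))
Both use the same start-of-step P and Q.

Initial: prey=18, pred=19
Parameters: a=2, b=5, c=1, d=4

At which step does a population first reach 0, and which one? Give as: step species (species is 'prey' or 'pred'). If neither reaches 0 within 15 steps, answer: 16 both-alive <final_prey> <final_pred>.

Answer: 16 both-alive 1 2

Derivation:
Step 1: prey: 18+3-17=4; pred: 19+3-7=15
Step 2: prey: 4+0-3=1; pred: 15+0-6=9
Step 3: prey: 1+0-0=1; pred: 9+0-3=6
Step 4: prey: 1+0-0=1; pred: 6+0-2=4
Step 5: prey: 1+0-0=1; pred: 4+0-1=3
Step 6: prey: 1+0-0=1; pred: 3+0-1=2
Step 7: prey: 1+0-0=1; pred: 2+0-0=2
Steps 8-15: state stable at prey=1, pred=2 (no change)
No extinction within 15 steps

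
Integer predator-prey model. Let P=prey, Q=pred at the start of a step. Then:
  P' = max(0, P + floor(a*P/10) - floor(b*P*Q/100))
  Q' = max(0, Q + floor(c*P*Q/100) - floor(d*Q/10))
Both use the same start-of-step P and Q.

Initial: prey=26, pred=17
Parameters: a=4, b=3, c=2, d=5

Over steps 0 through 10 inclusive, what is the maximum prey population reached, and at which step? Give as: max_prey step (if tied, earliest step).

Answer: 39 10

Derivation:
Step 1: prey: 26+10-13=23; pred: 17+8-8=17
Step 2: prey: 23+9-11=21; pred: 17+7-8=16
Step 3: prey: 21+8-10=19; pred: 16+6-8=14
Step 4: prey: 19+7-7=19; pred: 14+5-7=12
Step 5: prey: 19+7-6=20; pred: 12+4-6=10
Step 6: prey: 20+8-6=22; pred: 10+4-5=9
Step 7: prey: 22+8-5=25; pred: 9+3-4=8
Step 8: prey: 25+10-6=29; pred: 8+4-4=8
Step 9: prey: 29+11-6=34; pred: 8+4-4=8
Step 10: prey: 34+13-8=39; pred: 8+5-4=9
Max prey = 39 at step 10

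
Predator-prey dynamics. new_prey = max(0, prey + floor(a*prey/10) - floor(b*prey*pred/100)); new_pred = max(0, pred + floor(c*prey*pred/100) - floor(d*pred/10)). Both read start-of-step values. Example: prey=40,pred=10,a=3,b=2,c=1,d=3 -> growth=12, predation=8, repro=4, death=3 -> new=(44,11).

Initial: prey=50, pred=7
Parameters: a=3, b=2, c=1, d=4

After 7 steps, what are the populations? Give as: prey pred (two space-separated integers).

Step 1: prey: 50+15-7=58; pred: 7+3-2=8
Step 2: prey: 58+17-9=66; pred: 8+4-3=9
Step 3: prey: 66+19-11=74; pred: 9+5-3=11
Step 4: prey: 74+22-16=80; pred: 11+8-4=15
Step 5: prey: 80+24-24=80; pred: 15+12-6=21
Step 6: prey: 80+24-33=71; pred: 21+16-8=29
Step 7: prey: 71+21-41=51; pred: 29+20-11=38

Answer: 51 38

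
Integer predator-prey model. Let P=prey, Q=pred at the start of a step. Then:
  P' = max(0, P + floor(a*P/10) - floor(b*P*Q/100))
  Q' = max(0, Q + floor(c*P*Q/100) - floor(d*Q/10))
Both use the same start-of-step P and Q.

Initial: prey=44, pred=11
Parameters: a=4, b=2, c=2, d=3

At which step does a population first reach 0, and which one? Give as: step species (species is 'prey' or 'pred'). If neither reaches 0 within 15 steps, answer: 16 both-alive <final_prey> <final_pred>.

Step 1: prey: 44+17-9=52; pred: 11+9-3=17
Step 2: prey: 52+20-17=55; pred: 17+17-5=29
Step 3: prey: 55+22-31=46; pred: 29+31-8=52
Step 4: prey: 46+18-47=17; pred: 52+47-15=84
Step 5: prey: 17+6-28=0; pred: 84+28-25=87
First extinction: prey at step 5

Answer: 5 prey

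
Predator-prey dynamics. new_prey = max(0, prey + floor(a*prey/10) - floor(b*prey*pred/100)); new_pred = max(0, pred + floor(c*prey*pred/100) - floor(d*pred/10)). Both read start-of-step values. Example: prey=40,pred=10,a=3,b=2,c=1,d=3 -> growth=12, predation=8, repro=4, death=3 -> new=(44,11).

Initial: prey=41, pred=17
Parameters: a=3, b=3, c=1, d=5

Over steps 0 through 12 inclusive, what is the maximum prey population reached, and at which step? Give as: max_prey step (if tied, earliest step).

Answer: 96 12

Derivation:
Step 1: prey: 41+12-20=33; pred: 17+6-8=15
Step 2: prey: 33+9-14=28; pred: 15+4-7=12
Step 3: prey: 28+8-10=26; pred: 12+3-6=9
Step 4: prey: 26+7-7=26; pred: 9+2-4=7
Step 5: prey: 26+7-5=28; pred: 7+1-3=5
Step 6: prey: 28+8-4=32; pred: 5+1-2=4
Step 7: prey: 32+9-3=38; pred: 4+1-2=3
Step 8: prey: 38+11-3=46; pred: 3+1-1=3
Step 9: prey: 46+13-4=55; pred: 3+1-1=3
Step 10: prey: 55+16-4=67; pred: 3+1-1=3
Step 11: prey: 67+20-6=81; pred: 3+2-1=4
Step 12: prey: 81+24-9=96; pred: 4+3-2=5
Max prey = 96 at step 12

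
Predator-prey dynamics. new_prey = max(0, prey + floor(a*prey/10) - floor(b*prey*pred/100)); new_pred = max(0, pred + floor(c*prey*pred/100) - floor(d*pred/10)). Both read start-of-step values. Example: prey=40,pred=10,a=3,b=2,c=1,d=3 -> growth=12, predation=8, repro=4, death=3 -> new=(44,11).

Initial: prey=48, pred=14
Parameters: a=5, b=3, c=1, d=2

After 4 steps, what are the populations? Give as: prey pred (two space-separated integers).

Answer: 21 38

Derivation:
Step 1: prey: 48+24-20=52; pred: 14+6-2=18
Step 2: prey: 52+26-28=50; pred: 18+9-3=24
Step 3: prey: 50+25-36=39; pred: 24+12-4=32
Step 4: prey: 39+19-37=21; pred: 32+12-6=38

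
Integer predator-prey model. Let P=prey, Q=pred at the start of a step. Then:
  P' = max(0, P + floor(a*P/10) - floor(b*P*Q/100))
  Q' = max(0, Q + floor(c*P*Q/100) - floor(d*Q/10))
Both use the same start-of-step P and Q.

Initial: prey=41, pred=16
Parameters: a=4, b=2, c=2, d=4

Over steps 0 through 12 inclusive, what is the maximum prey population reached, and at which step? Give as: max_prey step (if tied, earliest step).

Step 1: prey: 41+16-13=44; pred: 16+13-6=23
Step 2: prey: 44+17-20=41; pred: 23+20-9=34
Step 3: prey: 41+16-27=30; pred: 34+27-13=48
Step 4: prey: 30+12-28=14; pred: 48+28-19=57
Step 5: prey: 14+5-15=4; pred: 57+15-22=50
Step 6: prey: 4+1-4=1; pred: 50+4-20=34
Step 7: prey: 1+0-0=1; pred: 34+0-13=21
Step 8: prey: 1+0-0=1; pred: 21+0-8=13
Step 9: prey: 1+0-0=1; pred: 13+0-5=8
Step 10: prey: 1+0-0=1; pred: 8+0-3=5
Step 11: prey: 1+0-0=1; pred: 5+0-2=3
Step 12: prey: 1+0-0=1; pred: 3+0-1=2
Max prey = 44 at step 1

Answer: 44 1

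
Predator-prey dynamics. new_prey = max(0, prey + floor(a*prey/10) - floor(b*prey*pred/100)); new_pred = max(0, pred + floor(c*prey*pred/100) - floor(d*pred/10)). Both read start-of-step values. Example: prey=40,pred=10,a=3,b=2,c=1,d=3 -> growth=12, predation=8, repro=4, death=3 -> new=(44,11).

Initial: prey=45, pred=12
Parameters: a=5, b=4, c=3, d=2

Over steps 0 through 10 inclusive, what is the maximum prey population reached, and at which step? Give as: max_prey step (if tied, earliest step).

Step 1: prey: 45+22-21=46; pred: 12+16-2=26
Step 2: prey: 46+23-47=22; pred: 26+35-5=56
Step 3: prey: 22+11-49=0; pred: 56+36-11=81
Step 4: prey: 0+0-0=0; pred: 81+0-16=65
Step 5: prey: 0+0-0=0; pred: 65+0-13=52
Step 6: prey: 0+0-0=0; pred: 52+0-10=42
Step 7: prey: 0+0-0=0; pred: 42+0-8=34
Step 8: prey: 0+0-0=0; pred: 34+0-6=28
Step 9: prey: 0+0-0=0; pred: 28+0-5=23
Step 10: prey: 0+0-0=0; pred: 23+0-4=19
Max prey = 46 at step 1

Answer: 46 1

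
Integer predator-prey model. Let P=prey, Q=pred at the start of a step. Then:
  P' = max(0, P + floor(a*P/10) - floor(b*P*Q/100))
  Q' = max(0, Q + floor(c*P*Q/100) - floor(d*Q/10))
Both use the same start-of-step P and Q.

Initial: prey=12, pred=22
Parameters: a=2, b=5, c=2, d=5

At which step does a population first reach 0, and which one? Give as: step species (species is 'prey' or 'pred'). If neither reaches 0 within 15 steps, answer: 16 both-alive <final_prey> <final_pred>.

Answer: 16 both-alive 1 1

Derivation:
Step 1: prey: 12+2-13=1; pred: 22+5-11=16
Step 2: prey: 1+0-0=1; pred: 16+0-8=8
Step 3: prey: 1+0-0=1; pred: 8+0-4=4
Step 4: prey: 1+0-0=1; pred: 4+0-2=2
Step 5: prey: 1+0-0=1; pred: 2+0-1=1
Step 6: prey: 1+0-0=1; pred: 1+0-0=1
Steps 7-15: state stable at prey=1, pred=1 (no change)
No extinction within 15 steps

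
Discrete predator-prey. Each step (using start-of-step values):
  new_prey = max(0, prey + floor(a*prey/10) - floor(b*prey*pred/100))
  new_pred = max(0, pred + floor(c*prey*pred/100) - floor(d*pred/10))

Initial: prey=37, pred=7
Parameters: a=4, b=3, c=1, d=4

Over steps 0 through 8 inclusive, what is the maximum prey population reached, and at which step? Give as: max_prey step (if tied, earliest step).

Step 1: prey: 37+14-7=44; pred: 7+2-2=7
Step 2: prey: 44+17-9=52; pred: 7+3-2=8
Step 3: prey: 52+20-12=60; pred: 8+4-3=9
Step 4: prey: 60+24-16=68; pred: 9+5-3=11
Step 5: prey: 68+27-22=73; pred: 11+7-4=14
Step 6: prey: 73+29-30=72; pred: 14+10-5=19
Step 7: prey: 72+28-41=59; pred: 19+13-7=25
Step 8: prey: 59+23-44=38; pred: 25+14-10=29
Max prey = 73 at step 5

Answer: 73 5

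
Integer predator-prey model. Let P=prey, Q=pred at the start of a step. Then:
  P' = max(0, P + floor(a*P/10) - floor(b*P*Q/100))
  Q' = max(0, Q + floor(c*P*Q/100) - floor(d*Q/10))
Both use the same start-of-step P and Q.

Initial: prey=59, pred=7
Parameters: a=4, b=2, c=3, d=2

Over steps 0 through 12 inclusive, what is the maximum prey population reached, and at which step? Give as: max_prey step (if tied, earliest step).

Step 1: prey: 59+23-8=74; pred: 7+12-1=18
Step 2: prey: 74+29-26=77; pred: 18+39-3=54
Step 3: prey: 77+30-83=24; pred: 54+124-10=168
Step 4: prey: 24+9-80=0; pred: 168+120-33=255
Step 5: prey: 0+0-0=0; pred: 255+0-51=204
Step 6: prey: 0+0-0=0; pred: 204+0-40=164
Step 7: prey: 0+0-0=0; pred: 164+0-32=132
Step 8: prey: 0+0-0=0; pred: 132+0-26=106
Step 9: prey: 0+0-0=0; pred: 106+0-21=85
Step 10: prey: 0+0-0=0; pred: 85+0-17=68
Step 11: prey: 0+0-0=0; pred: 68+0-13=55
Step 12: prey: 0+0-0=0; pred: 55+0-11=44
Max prey = 77 at step 2

Answer: 77 2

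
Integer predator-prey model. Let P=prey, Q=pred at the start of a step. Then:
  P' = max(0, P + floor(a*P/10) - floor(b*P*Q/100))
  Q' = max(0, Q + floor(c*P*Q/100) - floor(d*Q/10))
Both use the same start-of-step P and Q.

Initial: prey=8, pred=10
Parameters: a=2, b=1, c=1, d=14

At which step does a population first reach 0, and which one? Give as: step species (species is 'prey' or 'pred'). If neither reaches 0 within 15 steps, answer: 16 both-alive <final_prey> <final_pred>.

Answer: 1 pred

Derivation:
Step 1: prey: 8+1-0=9; pred: 10+0-14=0
First extinction: pred at step 1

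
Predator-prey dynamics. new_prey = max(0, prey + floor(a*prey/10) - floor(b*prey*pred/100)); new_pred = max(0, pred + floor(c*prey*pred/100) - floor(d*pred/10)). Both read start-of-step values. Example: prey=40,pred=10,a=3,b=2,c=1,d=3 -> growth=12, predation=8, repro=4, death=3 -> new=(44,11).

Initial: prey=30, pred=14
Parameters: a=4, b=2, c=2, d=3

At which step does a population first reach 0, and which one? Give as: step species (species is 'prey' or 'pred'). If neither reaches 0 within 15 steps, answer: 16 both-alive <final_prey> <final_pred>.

Answer: 16 both-alive 1 3

Derivation:
Step 1: prey: 30+12-8=34; pred: 14+8-4=18
Step 2: prey: 34+13-12=35; pred: 18+12-5=25
Step 3: prey: 35+14-17=32; pred: 25+17-7=35
Step 4: prey: 32+12-22=22; pred: 35+22-10=47
Step 5: prey: 22+8-20=10; pred: 47+20-14=53
Step 6: prey: 10+4-10=4; pred: 53+10-15=48
Step 7: prey: 4+1-3=2; pred: 48+3-14=37
Step 8: prey: 2+0-1=1; pred: 37+1-11=27
Step 9: prey: 1+0-0=1; pred: 27+0-8=19
Step 10: prey: 1+0-0=1; pred: 19+0-5=14
Step 11: prey: 1+0-0=1; pred: 14+0-4=10
Step 12: prey: 1+0-0=1; pred: 10+0-3=7
Step 13: prey: 1+0-0=1; pred: 7+0-2=5
Step 14: prey: 1+0-0=1; pred: 5+0-1=4
Step 15: prey: 1+0-0=1; pred: 4+0-1=3
No extinction within 15 steps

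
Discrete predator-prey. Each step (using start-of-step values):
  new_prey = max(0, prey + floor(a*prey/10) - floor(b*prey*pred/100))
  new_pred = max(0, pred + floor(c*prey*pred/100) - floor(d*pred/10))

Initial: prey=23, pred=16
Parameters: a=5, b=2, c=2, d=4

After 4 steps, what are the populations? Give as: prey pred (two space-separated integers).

Answer: 35 31

Derivation:
Step 1: prey: 23+11-7=27; pred: 16+7-6=17
Step 2: prey: 27+13-9=31; pred: 17+9-6=20
Step 3: prey: 31+15-12=34; pred: 20+12-8=24
Step 4: prey: 34+17-16=35; pred: 24+16-9=31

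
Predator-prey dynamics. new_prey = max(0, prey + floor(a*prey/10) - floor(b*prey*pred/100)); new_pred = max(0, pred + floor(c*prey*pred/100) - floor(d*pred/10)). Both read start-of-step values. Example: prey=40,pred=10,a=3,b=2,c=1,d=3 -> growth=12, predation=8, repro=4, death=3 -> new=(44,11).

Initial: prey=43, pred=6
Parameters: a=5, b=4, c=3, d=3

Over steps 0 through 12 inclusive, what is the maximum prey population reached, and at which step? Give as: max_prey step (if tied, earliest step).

Step 1: prey: 43+21-10=54; pred: 6+7-1=12
Step 2: prey: 54+27-25=56; pred: 12+19-3=28
Step 3: prey: 56+28-62=22; pred: 28+47-8=67
Step 4: prey: 22+11-58=0; pred: 67+44-20=91
Step 5: prey: 0+0-0=0; pred: 91+0-27=64
Step 6: prey: 0+0-0=0; pred: 64+0-19=45
Step 7: prey: 0+0-0=0; pred: 45+0-13=32
Step 8: prey: 0+0-0=0; pred: 32+0-9=23
Step 9: prey: 0+0-0=0; pred: 23+0-6=17
Step 10: prey: 0+0-0=0; pred: 17+0-5=12
Step 11: prey: 0+0-0=0; pred: 12+0-3=9
Step 12: prey: 0+0-0=0; pred: 9+0-2=7
Max prey = 56 at step 2

Answer: 56 2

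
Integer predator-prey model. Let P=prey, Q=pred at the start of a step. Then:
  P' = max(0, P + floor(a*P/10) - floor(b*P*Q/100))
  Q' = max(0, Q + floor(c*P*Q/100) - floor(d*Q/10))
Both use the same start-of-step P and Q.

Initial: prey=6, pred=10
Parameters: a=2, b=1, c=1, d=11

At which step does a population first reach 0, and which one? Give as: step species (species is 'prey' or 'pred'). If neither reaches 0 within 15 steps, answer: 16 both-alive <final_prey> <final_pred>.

Answer: 1 pred

Derivation:
Step 1: prey: 6+1-0=7; pred: 10+0-11=0
First extinction: pred at step 1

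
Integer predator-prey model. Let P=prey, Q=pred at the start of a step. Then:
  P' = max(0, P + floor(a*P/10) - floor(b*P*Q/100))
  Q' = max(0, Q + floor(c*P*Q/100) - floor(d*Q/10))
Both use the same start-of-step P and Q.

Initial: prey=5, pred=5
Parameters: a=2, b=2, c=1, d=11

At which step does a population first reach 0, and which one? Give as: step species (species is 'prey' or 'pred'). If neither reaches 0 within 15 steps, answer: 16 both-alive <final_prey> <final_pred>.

Step 1: prey: 5+1-0=6; pred: 5+0-5=0
First extinction: pred at step 1

Answer: 1 pred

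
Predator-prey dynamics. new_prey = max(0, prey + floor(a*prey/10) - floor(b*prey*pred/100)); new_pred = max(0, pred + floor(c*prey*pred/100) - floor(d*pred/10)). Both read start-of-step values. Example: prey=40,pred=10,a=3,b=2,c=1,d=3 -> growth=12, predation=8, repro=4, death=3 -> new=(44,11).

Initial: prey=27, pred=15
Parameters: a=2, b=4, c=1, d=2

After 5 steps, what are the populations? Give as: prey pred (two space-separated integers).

Step 1: prey: 27+5-16=16; pred: 15+4-3=16
Step 2: prey: 16+3-10=9; pred: 16+2-3=15
Step 3: prey: 9+1-5=5; pred: 15+1-3=13
Step 4: prey: 5+1-2=4; pred: 13+0-2=11
Step 5: prey: 4+0-1=3; pred: 11+0-2=9

Answer: 3 9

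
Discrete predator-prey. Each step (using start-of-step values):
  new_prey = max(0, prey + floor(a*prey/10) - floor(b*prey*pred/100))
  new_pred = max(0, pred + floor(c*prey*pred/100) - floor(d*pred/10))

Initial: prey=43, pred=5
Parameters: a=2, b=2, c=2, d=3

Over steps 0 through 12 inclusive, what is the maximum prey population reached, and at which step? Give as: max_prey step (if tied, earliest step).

Answer: 49 2

Derivation:
Step 1: prey: 43+8-4=47; pred: 5+4-1=8
Step 2: prey: 47+9-7=49; pred: 8+7-2=13
Step 3: prey: 49+9-12=46; pred: 13+12-3=22
Step 4: prey: 46+9-20=35; pred: 22+20-6=36
Step 5: prey: 35+7-25=17; pred: 36+25-10=51
Step 6: prey: 17+3-17=3; pred: 51+17-15=53
Step 7: prey: 3+0-3=0; pred: 53+3-15=41
Step 8: prey: 0+0-0=0; pred: 41+0-12=29
Step 9: prey: 0+0-0=0; pred: 29+0-8=21
Step 10: prey: 0+0-0=0; pred: 21+0-6=15
Step 11: prey: 0+0-0=0; pred: 15+0-4=11
Step 12: prey: 0+0-0=0; pred: 11+0-3=8
Max prey = 49 at step 2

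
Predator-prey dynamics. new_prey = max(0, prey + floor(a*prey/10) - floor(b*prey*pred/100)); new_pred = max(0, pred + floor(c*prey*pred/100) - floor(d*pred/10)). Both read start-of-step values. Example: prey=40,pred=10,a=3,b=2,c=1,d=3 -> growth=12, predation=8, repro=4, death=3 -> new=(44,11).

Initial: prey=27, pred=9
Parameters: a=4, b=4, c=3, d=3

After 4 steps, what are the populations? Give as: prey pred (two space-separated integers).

Step 1: prey: 27+10-9=28; pred: 9+7-2=14
Step 2: prey: 28+11-15=24; pred: 14+11-4=21
Step 3: prey: 24+9-20=13; pred: 21+15-6=30
Step 4: prey: 13+5-15=3; pred: 30+11-9=32

Answer: 3 32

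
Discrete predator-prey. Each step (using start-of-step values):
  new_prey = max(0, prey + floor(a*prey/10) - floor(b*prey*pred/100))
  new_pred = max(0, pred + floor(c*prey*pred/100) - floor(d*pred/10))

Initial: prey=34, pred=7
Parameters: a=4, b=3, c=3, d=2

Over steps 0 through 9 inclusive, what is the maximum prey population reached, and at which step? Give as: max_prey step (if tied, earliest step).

Answer: 41 2

Derivation:
Step 1: prey: 34+13-7=40; pred: 7+7-1=13
Step 2: prey: 40+16-15=41; pred: 13+15-2=26
Step 3: prey: 41+16-31=26; pred: 26+31-5=52
Step 4: prey: 26+10-40=0; pred: 52+40-10=82
Step 5: prey: 0+0-0=0; pred: 82+0-16=66
Step 6: prey: 0+0-0=0; pred: 66+0-13=53
Step 7: prey: 0+0-0=0; pred: 53+0-10=43
Step 8: prey: 0+0-0=0; pred: 43+0-8=35
Step 9: prey: 0+0-0=0; pred: 35+0-7=28
Max prey = 41 at step 2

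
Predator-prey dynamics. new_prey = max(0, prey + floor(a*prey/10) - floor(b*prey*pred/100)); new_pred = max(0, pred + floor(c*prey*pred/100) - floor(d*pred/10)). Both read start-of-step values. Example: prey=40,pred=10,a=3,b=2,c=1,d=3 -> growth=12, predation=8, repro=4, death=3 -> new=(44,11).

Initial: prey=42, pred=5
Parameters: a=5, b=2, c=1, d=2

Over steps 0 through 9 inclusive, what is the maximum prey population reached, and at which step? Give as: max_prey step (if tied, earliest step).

Step 1: prey: 42+21-4=59; pred: 5+2-1=6
Step 2: prey: 59+29-7=81; pred: 6+3-1=8
Step 3: prey: 81+40-12=109; pred: 8+6-1=13
Step 4: prey: 109+54-28=135; pred: 13+14-2=25
Step 5: prey: 135+67-67=135; pred: 25+33-5=53
Step 6: prey: 135+67-143=59; pred: 53+71-10=114
Step 7: prey: 59+29-134=0; pred: 114+67-22=159
Step 8: prey: 0+0-0=0; pred: 159+0-31=128
Step 9: prey: 0+0-0=0; pred: 128+0-25=103
Max prey = 135 at step 4

Answer: 135 4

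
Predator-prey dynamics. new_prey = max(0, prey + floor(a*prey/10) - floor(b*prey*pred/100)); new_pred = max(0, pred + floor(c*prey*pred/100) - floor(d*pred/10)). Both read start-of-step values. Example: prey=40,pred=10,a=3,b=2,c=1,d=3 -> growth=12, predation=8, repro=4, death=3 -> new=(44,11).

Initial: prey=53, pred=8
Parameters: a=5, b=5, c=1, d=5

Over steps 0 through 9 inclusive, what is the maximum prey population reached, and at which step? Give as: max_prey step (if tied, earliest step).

Step 1: prey: 53+26-21=58; pred: 8+4-4=8
Step 2: prey: 58+29-23=64; pred: 8+4-4=8
Step 3: prey: 64+32-25=71; pred: 8+5-4=9
Step 4: prey: 71+35-31=75; pred: 9+6-4=11
Step 5: prey: 75+37-41=71; pred: 11+8-5=14
Step 6: prey: 71+35-49=57; pred: 14+9-7=16
Step 7: prey: 57+28-45=40; pred: 16+9-8=17
Step 8: prey: 40+20-34=26; pred: 17+6-8=15
Step 9: prey: 26+13-19=20; pred: 15+3-7=11
Max prey = 75 at step 4

Answer: 75 4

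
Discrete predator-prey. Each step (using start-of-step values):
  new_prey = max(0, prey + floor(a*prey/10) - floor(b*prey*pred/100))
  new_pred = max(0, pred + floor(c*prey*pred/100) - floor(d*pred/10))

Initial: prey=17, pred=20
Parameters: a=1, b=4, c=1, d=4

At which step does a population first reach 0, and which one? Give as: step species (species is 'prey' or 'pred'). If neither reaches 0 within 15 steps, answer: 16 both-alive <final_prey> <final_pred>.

Step 1: prey: 17+1-13=5; pred: 20+3-8=15
Step 2: prey: 5+0-3=2; pred: 15+0-6=9
Step 3: prey: 2+0-0=2; pred: 9+0-3=6
Step 4: prey: 2+0-0=2; pred: 6+0-2=4
Step 5: prey: 2+0-0=2; pred: 4+0-1=3
Step 6: prey: 2+0-0=2; pred: 3+0-1=2
Step 7: prey: 2+0-0=2; pred: 2+0-0=2
Steps 8-15: state stable at prey=2, pred=2 (no change)
No extinction within 15 steps

Answer: 16 both-alive 2 2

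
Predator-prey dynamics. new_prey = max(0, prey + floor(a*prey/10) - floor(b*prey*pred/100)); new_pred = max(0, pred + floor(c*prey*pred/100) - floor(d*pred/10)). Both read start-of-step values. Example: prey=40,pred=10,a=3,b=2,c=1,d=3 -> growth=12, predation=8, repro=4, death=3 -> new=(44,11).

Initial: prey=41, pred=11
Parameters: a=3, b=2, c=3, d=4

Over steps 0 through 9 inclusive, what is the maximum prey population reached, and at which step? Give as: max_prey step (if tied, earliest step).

Step 1: prey: 41+12-9=44; pred: 11+13-4=20
Step 2: prey: 44+13-17=40; pred: 20+26-8=38
Step 3: prey: 40+12-30=22; pred: 38+45-15=68
Step 4: prey: 22+6-29=0; pred: 68+44-27=85
Step 5: prey: 0+0-0=0; pred: 85+0-34=51
Step 6: prey: 0+0-0=0; pred: 51+0-20=31
Step 7: prey: 0+0-0=0; pred: 31+0-12=19
Step 8: prey: 0+0-0=0; pred: 19+0-7=12
Step 9: prey: 0+0-0=0; pred: 12+0-4=8
Max prey = 44 at step 1

Answer: 44 1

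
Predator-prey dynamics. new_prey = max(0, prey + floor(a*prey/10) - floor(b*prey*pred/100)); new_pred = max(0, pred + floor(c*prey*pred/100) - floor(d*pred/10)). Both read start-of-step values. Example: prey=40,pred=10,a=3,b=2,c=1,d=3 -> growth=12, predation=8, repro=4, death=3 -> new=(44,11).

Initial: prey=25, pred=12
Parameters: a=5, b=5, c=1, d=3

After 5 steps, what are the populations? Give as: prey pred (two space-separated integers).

Answer: 21 7

Derivation:
Step 1: prey: 25+12-15=22; pred: 12+3-3=12
Step 2: prey: 22+11-13=20; pred: 12+2-3=11
Step 3: prey: 20+10-11=19; pred: 11+2-3=10
Step 4: prey: 19+9-9=19; pred: 10+1-3=8
Step 5: prey: 19+9-7=21; pred: 8+1-2=7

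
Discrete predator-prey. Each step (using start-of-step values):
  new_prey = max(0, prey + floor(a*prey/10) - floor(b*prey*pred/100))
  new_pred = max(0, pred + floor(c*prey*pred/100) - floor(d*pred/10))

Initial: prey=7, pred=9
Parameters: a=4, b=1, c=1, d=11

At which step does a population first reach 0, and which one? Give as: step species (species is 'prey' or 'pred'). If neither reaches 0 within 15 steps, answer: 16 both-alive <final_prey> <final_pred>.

Step 1: prey: 7+2-0=9; pred: 9+0-9=0
First extinction: pred at step 1

Answer: 1 pred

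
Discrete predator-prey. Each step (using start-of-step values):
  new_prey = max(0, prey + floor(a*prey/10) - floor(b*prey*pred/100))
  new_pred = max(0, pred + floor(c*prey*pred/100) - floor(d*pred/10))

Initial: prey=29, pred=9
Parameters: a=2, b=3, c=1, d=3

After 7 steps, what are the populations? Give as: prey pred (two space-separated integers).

Step 1: prey: 29+5-7=27; pred: 9+2-2=9
Step 2: prey: 27+5-7=25; pred: 9+2-2=9
Step 3: prey: 25+5-6=24; pred: 9+2-2=9
Step 4: prey: 24+4-6=22; pred: 9+2-2=9
Step 5: prey: 22+4-5=21; pred: 9+1-2=8
Step 6: prey: 21+4-5=20; pred: 8+1-2=7
Step 7: prey: 20+4-4=20; pred: 7+1-2=6

Answer: 20 6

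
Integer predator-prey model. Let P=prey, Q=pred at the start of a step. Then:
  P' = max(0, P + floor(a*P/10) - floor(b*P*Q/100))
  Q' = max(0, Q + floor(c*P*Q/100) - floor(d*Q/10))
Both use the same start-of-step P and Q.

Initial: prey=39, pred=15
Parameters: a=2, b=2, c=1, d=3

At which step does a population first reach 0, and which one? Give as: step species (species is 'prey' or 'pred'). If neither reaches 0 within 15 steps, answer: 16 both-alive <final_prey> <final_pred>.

Step 1: prey: 39+7-11=35; pred: 15+5-4=16
Step 2: prey: 35+7-11=31; pred: 16+5-4=17
Step 3: prey: 31+6-10=27; pred: 17+5-5=17
Step 4: prey: 27+5-9=23; pred: 17+4-5=16
Step 5: prey: 23+4-7=20; pred: 16+3-4=15
Step 6: prey: 20+4-6=18; pred: 15+3-4=14
Step 7: prey: 18+3-5=16; pred: 14+2-4=12
Step 8: prey: 16+3-3=16; pred: 12+1-3=10
Step 9: prey: 16+3-3=16; pred: 10+1-3=8
Step 10: prey: 16+3-2=17; pred: 8+1-2=7
Step 11: prey: 17+3-2=18; pred: 7+1-2=6
Step 12: prey: 18+3-2=19; pred: 6+1-1=6
Step 13: prey: 19+3-2=20; pred: 6+1-1=6
Step 14: prey: 20+4-2=22; pred: 6+1-1=6
Step 15: prey: 22+4-2=24; pred: 6+1-1=6
No extinction within 15 steps

Answer: 16 both-alive 24 6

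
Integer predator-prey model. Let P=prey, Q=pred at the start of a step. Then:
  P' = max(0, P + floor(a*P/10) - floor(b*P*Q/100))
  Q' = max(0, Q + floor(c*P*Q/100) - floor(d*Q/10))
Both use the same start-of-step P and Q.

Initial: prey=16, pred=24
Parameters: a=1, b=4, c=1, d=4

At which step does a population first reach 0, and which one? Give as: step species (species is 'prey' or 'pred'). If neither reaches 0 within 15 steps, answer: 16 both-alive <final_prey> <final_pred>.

Step 1: prey: 16+1-15=2; pred: 24+3-9=18
Step 2: prey: 2+0-1=1; pred: 18+0-7=11
Step 3: prey: 1+0-0=1; pred: 11+0-4=7
Step 4: prey: 1+0-0=1; pred: 7+0-2=5
Step 5: prey: 1+0-0=1; pred: 5+0-2=3
Step 6: prey: 1+0-0=1; pred: 3+0-1=2
Step 7: prey: 1+0-0=1; pred: 2+0-0=2
Steps 8-15: state stable at prey=1, pred=2 (no change)
No extinction within 15 steps

Answer: 16 both-alive 1 2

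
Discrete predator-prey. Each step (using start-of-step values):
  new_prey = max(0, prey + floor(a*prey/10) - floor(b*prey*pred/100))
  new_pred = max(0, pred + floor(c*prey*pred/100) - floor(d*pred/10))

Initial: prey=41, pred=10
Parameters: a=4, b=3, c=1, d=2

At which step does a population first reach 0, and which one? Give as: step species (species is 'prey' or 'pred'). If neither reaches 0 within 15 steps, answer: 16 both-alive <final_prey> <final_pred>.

Answer: 16 both-alive 5 7

Derivation:
Step 1: prey: 41+16-12=45; pred: 10+4-2=12
Step 2: prey: 45+18-16=47; pred: 12+5-2=15
Step 3: prey: 47+18-21=44; pred: 15+7-3=19
Step 4: prey: 44+17-25=36; pred: 19+8-3=24
Step 5: prey: 36+14-25=25; pred: 24+8-4=28
Step 6: prey: 25+10-21=14; pred: 28+7-5=30
Step 7: prey: 14+5-12=7; pred: 30+4-6=28
Step 8: prey: 7+2-5=4; pred: 28+1-5=24
Step 9: prey: 4+1-2=3; pred: 24+0-4=20
Step 10: prey: 3+1-1=3; pred: 20+0-4=16
Step 11: prey: 3+1-1=3; pred: 16+0-3=13
Step 12: prey: 3+1-1=3; pred: 13+0-2=11
Step 13: prey: 3+1-0=4; pred: 11+0-2=9
Step 14: prey: 4+1-1=4; pred: 9+0-1=8
Step 15: prey: 4+1-0=5; pred: 8+0-1=7
No extinction within 15 steps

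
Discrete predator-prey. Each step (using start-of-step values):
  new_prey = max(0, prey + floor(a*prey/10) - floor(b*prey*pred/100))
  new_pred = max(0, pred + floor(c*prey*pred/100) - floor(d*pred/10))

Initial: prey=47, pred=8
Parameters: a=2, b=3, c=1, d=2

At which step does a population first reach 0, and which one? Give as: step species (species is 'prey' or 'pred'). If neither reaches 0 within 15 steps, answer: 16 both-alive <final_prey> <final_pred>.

Step 1: prey: 47+9-11=45; pred: 8+3-1=10
Step 2: prey: 45+9-13=41; pred: 10+4-2=12
Step 3: prey: 41+8-14=35; pred: 12+4-2=14
Step 4: prey: 35+7-14=28; pred: 14+4-2=16
Step 5: prey: 28+5-13=20; pred: 16+4-3=17
Step 6: prey: 20+4-10=14; pred: 17+3-3=17
Step 7: prey: 14+2-7=9; pred: 17+2-3=16
Step 8: prey: 9+1-4=6; pred: 16+1-3=14
Step 9: prey: 6+1-2=5; pred: 14+0-2=12
Step 10: prey: 5+1-1=5; pred: 12+0-2=10
Step 11: prey: 5+1-1=5; pred: 10+0-2=8
Step 12: prey: 5+1-1=5; pred: 8+0-1=7
Step 13: prey: 5+1-1=5; pred: 7+0-1=6
Step 14: prey: 5+1-0=6; pred: 6+0-1=5
Step 15: prey: 6+1-0=7; pred: 5+0-1=4
No extinction within 15 steps

Answer: 16 both-alive 7 4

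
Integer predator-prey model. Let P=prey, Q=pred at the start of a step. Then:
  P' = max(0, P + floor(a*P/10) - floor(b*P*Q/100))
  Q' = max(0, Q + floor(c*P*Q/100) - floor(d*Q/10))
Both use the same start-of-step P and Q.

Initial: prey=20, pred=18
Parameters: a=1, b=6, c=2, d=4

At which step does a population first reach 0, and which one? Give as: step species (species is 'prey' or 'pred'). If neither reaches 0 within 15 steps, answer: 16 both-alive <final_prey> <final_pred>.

Answer: 2 prey

Derivation:
Step 1: prey: 20+2-21=1; pred: 18+7-7=18
Step 2: prey: 1+0-1=0; pred: 18+0-7=11
First extinction: prey at step 2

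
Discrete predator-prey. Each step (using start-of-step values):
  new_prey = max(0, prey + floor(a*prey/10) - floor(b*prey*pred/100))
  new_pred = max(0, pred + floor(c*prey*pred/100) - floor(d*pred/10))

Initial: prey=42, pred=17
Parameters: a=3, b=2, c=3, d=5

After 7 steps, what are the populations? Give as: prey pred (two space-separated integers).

Answer: 0 7

Derivation:
Step 1: prey: 42+12-14=40; pred: 17+21-8=30
Step 2: prey: 40+12-24=28; pred: 30+36-15=51
Step 3: prey: 28+8-28=8; pred: 51+42-25=68
Step 4: prey: 8+2-10=0; pred: 68+16-34=50
Step 5: prey: 0+0-0=0; pred: 50+0-25=25
Step 6: prey: 0+0-0=0; pred: 25+0-12=13
Step 7: prey: 0+0-0=0; pred: 13+0-6=7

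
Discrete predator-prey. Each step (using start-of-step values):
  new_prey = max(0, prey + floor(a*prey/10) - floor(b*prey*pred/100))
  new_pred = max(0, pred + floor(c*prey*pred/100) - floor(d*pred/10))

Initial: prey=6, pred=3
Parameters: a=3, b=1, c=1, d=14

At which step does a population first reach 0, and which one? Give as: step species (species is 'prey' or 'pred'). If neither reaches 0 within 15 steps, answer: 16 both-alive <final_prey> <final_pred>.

Answer: 1 pred

Derivation:
Step 1: prey: 6+1-0=7; pred: 3+0-4=0
First extinction: pred at step 1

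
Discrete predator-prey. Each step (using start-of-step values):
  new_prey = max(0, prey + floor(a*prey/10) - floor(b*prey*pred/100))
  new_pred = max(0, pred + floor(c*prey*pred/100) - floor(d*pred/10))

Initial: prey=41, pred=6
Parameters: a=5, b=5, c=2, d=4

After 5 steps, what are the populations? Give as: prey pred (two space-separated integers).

Step 1: prey: 41+20-12=49; pred: 6+4-2=8
Step 2: prey: 49+24-19=54; pred: 8+7-3=12
Step 3: prey: 54+27-32=49; pred: 12+12-4=20
Step 4: prey: 49+24-49=24; pred: 20+19-8=31
Step 5: prey: 24+12-37=0; pred: 31+14-12=33

Answer: 0 33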